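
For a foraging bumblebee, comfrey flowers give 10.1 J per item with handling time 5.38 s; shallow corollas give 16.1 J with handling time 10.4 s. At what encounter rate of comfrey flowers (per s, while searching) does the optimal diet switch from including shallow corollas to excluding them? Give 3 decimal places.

0.874 per s

At the threshold, the rate on comfrey flowers alone equals the profitability of shallow corollas: λ·10.1/(1 + λ·5.38) = 16.1/10.4 = 1.548.
Rearranging, λ(10.1 − 1.548×5.38) = 1.548, so λ = 1.548/1.771 = 0.874 per s.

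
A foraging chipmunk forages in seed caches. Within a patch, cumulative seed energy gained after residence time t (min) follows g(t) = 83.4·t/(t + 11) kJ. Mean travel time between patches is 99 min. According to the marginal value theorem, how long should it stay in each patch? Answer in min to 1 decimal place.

Optimal t* satisfies g'(t*) = g(t*)/(T + t*).
g'(t) = 83.4·11/(t + 11)². Setting 83.4·11/(t+11)² = 83.4t/[(t+11)(99+t)] gives 11(99+t) = t(t+11), so t² = 11×99 = 1089.
t* = √1089 = 33 min.

33.0 min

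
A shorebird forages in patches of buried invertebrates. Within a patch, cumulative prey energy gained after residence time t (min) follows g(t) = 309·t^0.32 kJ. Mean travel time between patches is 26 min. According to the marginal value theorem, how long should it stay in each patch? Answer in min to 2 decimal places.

12.24 min

Maximise g(t)/(T+t): set derivative to zero → g'(t)(T+t) = g(t).
g'(t) = 0.32·309·t^-0.68. Setting 0.32·309·t^-0.68 = 309·t^0.32/(26+t) gives 0.32(26+t) = t, so 0.68·t = 0.32×26.
t* = 0.32×26/0.68 = 12.24 min.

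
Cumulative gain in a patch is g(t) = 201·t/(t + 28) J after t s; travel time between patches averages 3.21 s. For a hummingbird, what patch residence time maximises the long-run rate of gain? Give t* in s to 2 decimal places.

Optimal t* satisfies g'(t*) = g(t*)/(T + t*).
g'(t) = 201·28/(t + 28)². Setting 201·28/(t+28)² = 201t/[(t+28)(3.21+t)] gives 28(3.21+t) = t(t+28), so t² = 28×3.21 = 89.88.
t* = √89.88 = 9.481 s.

9.48 s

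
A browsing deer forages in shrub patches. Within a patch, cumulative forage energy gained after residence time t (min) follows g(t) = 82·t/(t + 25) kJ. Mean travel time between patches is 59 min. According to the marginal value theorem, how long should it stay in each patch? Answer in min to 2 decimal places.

38.41 min

Optimal t* satisfies g'(t*) = g(t*)/(T + t*).
g'(t) = 82·25/(t + 25)². Setting 82·25/(t+25)² = 82t/[(t+25)(59+t)] gives 25(59+t) = t(t+25), so t² = 25×59 = 1475.
t* = √1475 = 38.41 min.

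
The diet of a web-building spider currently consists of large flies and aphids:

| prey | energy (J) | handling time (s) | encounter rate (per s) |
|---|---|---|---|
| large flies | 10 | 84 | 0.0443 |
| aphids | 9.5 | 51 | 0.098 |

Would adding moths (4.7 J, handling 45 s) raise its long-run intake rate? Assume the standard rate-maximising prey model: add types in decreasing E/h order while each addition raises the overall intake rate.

No

On large flies and aphids alone, R = ΣλE/(1+Σλh) = 1.374/9.719 = 0.1414 J/s.
moths: E/h = 4.7/45 = 0.1044 J/s.
Since 0.1044 < R, time spent handling moths is better spent searching.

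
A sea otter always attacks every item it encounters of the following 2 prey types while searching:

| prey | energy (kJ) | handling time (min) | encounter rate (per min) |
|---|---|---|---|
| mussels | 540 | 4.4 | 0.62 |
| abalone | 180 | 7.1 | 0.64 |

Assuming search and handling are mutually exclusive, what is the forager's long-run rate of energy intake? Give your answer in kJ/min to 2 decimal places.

54.40 kJ/min

Energy encountered per unit search time: 0.62×540 + 0.64×180 = 450 kJ/min.
Handling time per unit search time: 0.62×4.4 + 0.64×7.1 = 7.272.
Rate = 450/(1 + 7.272) = 54.4 kJ/min.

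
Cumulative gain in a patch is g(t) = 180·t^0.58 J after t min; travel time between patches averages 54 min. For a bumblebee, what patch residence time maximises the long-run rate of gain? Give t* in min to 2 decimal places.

74.57 min

By the marginal value theorem, leave when the instantaneous gain rate g'(t) equals the habitat-wide average g(t)/(T + t).
g'(t) = 0.58·180·t^-0.42. Setting 0.58·180·t^-0.42 = 180·t^0.58/(54+t) gives 0.58(54+t) = t, so 0.42·t = 0.58×54.
t* = 0.58×54/0.42 = 74.57 min.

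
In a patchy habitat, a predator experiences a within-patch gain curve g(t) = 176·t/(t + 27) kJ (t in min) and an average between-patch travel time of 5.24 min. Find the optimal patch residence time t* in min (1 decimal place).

Optimal t* satisfies g'(t*) = g(t*)/(T + t*).
g'(t) = 176·27/(t + 27)². Setting 176·27/(t+27)² = 176t/[(t+27)(5.24+t)] gives 27(5.24+t) = t(t+27), so t² = 27×5.24 = 141.5.
t* = √141.5 = 11.89 min.

11.9 min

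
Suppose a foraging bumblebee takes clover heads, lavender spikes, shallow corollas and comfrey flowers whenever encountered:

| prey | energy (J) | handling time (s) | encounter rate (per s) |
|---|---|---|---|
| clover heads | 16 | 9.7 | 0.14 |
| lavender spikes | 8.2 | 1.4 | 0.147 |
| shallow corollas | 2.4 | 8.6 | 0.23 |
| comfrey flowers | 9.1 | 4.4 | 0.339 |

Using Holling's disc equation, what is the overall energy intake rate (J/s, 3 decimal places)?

1.174 J/s

R = (0.14×16 + 0.147×8.2 + 0.23×2.4 + 0.339×9.1) / (1 + 0.14×9.7 + 0.147×1.4 + 0.23×8.6 + 0.339×4.4) = 7.082/6.033 = 1.174 J/s.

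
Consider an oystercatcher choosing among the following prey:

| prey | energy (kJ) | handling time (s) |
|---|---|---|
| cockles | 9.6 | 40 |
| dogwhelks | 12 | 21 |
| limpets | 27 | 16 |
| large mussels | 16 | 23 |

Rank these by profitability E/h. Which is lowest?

Profitability E/h (kJ/s): cockles = 9.6/40 = 0.24, dogwhelks = 12/21 = 0.571, limpets = 27/16 = 1.69, large mussels = 16/23 = 0.696.
Ranked: limpets > large mussels > dogwhelks > cockles.

cockles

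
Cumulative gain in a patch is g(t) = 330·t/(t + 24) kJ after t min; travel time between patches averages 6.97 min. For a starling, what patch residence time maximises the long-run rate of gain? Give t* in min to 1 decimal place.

Optimal t* satisfies g'(t*) = g(t*)/(T + t*).
g'(t) = 330·24/(t + 24)². Setting 330·24/(t+24)² = 330t/[(t+24)(6.97+t)] gives 24(6.97+t) = t(t+24), so t² = 24×6.97 = 167.3.
t* = √167.3 = 12.93 min.

12.9 min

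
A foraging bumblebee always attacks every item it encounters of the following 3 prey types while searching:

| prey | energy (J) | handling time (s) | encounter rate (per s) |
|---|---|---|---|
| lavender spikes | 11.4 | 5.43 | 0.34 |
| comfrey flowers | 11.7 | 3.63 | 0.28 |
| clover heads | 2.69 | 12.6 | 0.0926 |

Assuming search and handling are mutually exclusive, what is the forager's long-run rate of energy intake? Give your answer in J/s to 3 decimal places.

R = (0.34×11.4 + 0.28×11.7 + 0.0926×2.69) / (1 + 0.34×5.43 + 0.28×3.63 + 0.0926×12.6) = 7.401/5.029 = 1.472 J/s.

1.472 J/s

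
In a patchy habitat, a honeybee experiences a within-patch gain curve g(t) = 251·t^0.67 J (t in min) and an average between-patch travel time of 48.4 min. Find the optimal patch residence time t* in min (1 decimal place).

Maximise g(t)/(T+t): set derivative to zero → g'(t)(T+t) = g(t).
g'(t) = 0.67·251·t^-0.33. Setting 0.67·251·t^-0.33 = 251·t^0.67/(48.4+t) gives 0.67(48.4+t) = t, so 0.33·t = 0.67×48.4.
t* = 0.67×48.4/0.33 = 98.27 min.

98.3 min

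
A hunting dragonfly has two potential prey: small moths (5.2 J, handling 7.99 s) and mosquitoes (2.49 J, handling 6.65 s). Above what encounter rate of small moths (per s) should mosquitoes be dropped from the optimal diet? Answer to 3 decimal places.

0.170 per s

The zero-one rule: include mosquitoes iff E₂/h₂ > λE₁/(1+λh₁). Equality gives the switch point.
λE₁h₂ = E₂ + λE₂h₁ ⇒ λ = E₂/(E₁h₂ − E₂h₁) = 2.49/(34.58 − 19.9) = 0.1696 per s.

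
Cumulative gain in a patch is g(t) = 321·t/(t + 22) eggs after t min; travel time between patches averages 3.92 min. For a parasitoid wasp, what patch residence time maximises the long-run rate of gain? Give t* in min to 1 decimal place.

Optimal t* satisfies g'(t*) = g(t*)/(T + t*).
g'(t) = 321·22/(t + 22)². Setting 321·22/(t+22)² = 321t/[(t+22)(3.92+t)] gives 22(3.92+t) = t(t+22), so t² = 22×3.92 = 86.24.
t* = √86.24 = 9.287 min.

9.3 min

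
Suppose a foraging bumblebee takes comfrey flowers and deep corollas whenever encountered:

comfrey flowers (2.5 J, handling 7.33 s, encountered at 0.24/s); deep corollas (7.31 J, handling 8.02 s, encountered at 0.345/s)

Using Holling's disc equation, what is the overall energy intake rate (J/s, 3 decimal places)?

R = Σλ_iE_i / (1 + Σλ_ih_i)
Numerator: 0.24×2.5 + 0.345×7.31 = 3.122
Denominator: 1 + 0.24×7.33 + 0.345×8.02 = 5.526
R = 3.122/5.526 = 0.5649 J/s

0.565 J/s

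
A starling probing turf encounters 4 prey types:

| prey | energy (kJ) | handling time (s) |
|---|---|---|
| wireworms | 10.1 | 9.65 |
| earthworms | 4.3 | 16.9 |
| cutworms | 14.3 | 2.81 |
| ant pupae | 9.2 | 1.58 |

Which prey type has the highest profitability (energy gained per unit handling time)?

ant pupae

In descending order of E/h:
ant pupae: 9.2/1.58 = 5.82 kJ/s
cutworms: 14.3/2.81 = 5.09 kJ/s
wireworms: 10.1/9.65 = 1.05 kJ/s
earthworms: 4.3/16.9 = 0.254 kJ/s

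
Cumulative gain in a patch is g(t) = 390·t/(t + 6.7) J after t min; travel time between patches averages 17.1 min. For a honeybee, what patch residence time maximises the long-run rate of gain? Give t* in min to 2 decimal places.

Optimal t* satisfies g'(t*) = g(t*)/(T + t*).
g'(t) = 390·6.7/(t + 6.7)². Setting 390·6.7/(t+6.7)² = 390t/[(t+6.7)(17.1+t)] gives 6.7(17.1+t) = t(t+6.7), so t² = 6.7×17.1 = 114.6.
t* = √114.6 = 10.7 min.

10.70 min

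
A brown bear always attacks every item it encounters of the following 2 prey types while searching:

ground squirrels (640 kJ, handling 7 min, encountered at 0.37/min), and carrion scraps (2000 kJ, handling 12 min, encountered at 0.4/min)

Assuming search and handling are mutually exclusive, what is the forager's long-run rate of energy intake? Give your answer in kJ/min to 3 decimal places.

123.576 kJ/min

R = Σλ_iE_i / (1 + Σλ_ih_i)
Numerator: 0.37×640 + 0.4×2000 = 1037
Denominator: 1 + 0.37×7 + 0.4×12 = 8.39
R = 1037/8.39 = 123.6 kJ/min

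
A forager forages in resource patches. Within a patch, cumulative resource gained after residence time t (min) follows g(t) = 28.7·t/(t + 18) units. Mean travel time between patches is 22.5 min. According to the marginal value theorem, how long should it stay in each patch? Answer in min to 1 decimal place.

20.1 min

Optimal t* satisfies g'(t*) = g(t*)/(T + t*).
g'(t) = 28.7·18/(t + 18)². Setting 28.7·18/(t+18)² = 28.7t/[(t+18)(22.5+t)] gives 18(22.5+t) = t(t+18), so t² = 18×22.5 = 405.
t* = √405 = 20.12 min.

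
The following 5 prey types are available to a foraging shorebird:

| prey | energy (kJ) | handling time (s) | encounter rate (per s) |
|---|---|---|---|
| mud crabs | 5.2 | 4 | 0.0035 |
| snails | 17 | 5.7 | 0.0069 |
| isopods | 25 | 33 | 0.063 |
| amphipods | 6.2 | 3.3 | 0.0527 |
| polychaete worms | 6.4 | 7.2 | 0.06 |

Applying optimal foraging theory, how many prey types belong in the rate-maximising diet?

Rank by E/h (kJ/s): snails 2.98, amphipods 1.88, mud crabs 1.3, polychaete worms 0.889, isopods 0.758. Include each in turn until the next type's E/h falls below the running intake rate.
Rate on top 1: 0.1129. amphipods: 1.88 > 0.1129 → include.
Rate on top 2: 0.366. mud crabs: 1.3 > 0.366 → include.
Rate on top 3: 0.3767. polychaete worms: 0.889 > 0.3767 → include.
Rate on top 4: 0.51. isopods: 0.758 > 0.51 → include.
Optimal diet: snails, amphipods, mud crabs, polychaete worms, isopods — 5 of 5 types.

5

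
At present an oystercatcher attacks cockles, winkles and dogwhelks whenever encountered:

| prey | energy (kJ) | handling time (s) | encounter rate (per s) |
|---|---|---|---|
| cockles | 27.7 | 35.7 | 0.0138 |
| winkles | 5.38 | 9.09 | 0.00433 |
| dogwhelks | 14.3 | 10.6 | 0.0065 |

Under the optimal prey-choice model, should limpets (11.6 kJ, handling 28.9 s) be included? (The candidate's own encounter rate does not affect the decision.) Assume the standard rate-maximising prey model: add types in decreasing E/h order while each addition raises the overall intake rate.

Intake rate on the current diet: R = (0.0138×27.7 + 0.00433×5.38 + 0.0065×14.3) / (1 + 0.0138×35.7 + 0.00433×9.09 + 0.0065×10.6) = 0.4985/1.601 = 0.3114 kJ/s.
limpets: E/h = 11.6/28.9 = 0.4014 kJ/s.
0.4014 > 0.3114, so adding limpets raises the average — include it.

Yes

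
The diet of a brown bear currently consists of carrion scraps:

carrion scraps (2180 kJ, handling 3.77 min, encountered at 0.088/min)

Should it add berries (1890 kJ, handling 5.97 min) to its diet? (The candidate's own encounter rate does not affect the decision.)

Yes

Current rate: (0.088×2180)/(1 + 0.088×3.77) = 144 kJ/min.
Profitability of berries: 1890/5.97 = 316.6 kJ/min.
316.6 > 144, so adding berries raises the average — include it.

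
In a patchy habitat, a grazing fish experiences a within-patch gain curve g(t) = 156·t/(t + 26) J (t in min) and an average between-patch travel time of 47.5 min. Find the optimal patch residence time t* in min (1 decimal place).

Maximise g(t)/(T+t): set derivative to zero → g'(t)(T+t) = g(t).
g'(t) = 156·26/(t + 26)². Setting 156·26/(t+26)² = 156t/[(t+26)(47.5+t)] gives 26(47.5+t) = t(t+26), so t² = 26×47.5 = 1235.
t* = √1235 = 35.14 min.

35.1 min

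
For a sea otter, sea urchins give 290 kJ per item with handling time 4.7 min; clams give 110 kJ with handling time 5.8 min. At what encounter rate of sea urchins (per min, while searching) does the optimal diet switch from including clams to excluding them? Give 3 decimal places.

At the threshold, the rate on sea urchins alone equals the profitability of clams: λ·290/(1 + λ·4.7) = 110/5.8 = 18.97.
Rearranging, λ(290 − 18.97×4.7) = 18.97, so λ = 18.97/200.9 = 0.09442 per min.

0.094 per min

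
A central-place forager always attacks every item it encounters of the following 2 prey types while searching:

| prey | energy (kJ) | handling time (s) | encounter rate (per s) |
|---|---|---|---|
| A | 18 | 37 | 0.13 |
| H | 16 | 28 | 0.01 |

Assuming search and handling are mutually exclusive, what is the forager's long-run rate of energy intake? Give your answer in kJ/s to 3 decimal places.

R = (0.13×18 + 0.01×16) / (1 + 0.13×37 + 0.01×28) = 2.5/6.09 = 0.4105 kJ/s.

0.411 kJ/s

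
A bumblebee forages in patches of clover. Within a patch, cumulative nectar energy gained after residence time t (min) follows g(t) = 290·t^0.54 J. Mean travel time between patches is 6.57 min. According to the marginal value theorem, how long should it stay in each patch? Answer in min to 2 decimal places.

7.71 min

Optimal t* satisfies g'(t*) = g(t*)/(T + t*).
g'(t) = 0.54·290·t^-0.46. Setting 0.54·290·t^-0.46 = 290·t^0.54/(6.57+t) gives 0.54(6.57+t) = t, so 0.46·t = 0.54×6.57.
t* = 0.54×6.57/0.46 = 7.713 min.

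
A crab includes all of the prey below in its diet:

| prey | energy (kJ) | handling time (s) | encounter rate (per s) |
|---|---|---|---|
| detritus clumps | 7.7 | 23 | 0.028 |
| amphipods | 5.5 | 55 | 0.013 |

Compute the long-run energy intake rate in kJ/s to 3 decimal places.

0.122 kJ/s

R = (0.028×7.7 + 0.013×5.5) / (1 + 0.028×23 + 0.013×55) = 0.2871/2.359 = 0.1217 kJ/s.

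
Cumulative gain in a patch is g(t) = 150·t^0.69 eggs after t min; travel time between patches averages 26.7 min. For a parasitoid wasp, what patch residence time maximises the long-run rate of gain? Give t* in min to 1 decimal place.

By the marginal value theorem, leave when the instantaneous gain rate g'(t) equals the habitat-wide average g(t)/(T + t).
g'(t) = 0.69·150·t^-0.31. Setting 0.69·150·t^-0.31 = 150·t^0.69/(26.7+t) gives 0.69(26.7+t) = t, so 0.31·t = 0.69×26.7.
t* = 0.69×26.7/0.31 = 59.43 min.

59.4 min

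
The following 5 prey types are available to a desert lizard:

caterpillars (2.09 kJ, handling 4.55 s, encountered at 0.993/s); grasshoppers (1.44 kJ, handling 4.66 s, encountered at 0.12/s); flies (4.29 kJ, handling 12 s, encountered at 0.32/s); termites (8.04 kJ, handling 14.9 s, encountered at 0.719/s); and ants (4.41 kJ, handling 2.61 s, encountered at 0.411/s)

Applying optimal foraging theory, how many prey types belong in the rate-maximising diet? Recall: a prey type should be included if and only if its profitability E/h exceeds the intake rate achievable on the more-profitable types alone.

1

Profitabilities (E/h, kJ/s): ants 1.69, termites 0.54, caterpillars 0.459, flies 0.357, grasshoppers 0.309. Add prey in this order while the next type's profitability exceeds the intake rate on those already taken.
Rate on top 1: 0.8745. termites: 0.54 < 0.8745 → exclude; stop.
Optimal diet: ants — 1 of 5 types.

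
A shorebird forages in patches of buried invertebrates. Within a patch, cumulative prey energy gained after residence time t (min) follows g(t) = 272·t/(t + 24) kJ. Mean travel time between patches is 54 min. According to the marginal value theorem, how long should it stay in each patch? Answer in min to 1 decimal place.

Maximise g(t)/(T+t): set derivative to zero → g'(t)(T+t) = g(t).
g'(t) = 272·24/(t + 24)². Setting 272·24/(t+24)² = 272t/[(t+24)(54+t)] gives 24(54+t) = t(t+24), so t² = 24×54 = 1296.
t* = √1296 = 36 min.

36.0 min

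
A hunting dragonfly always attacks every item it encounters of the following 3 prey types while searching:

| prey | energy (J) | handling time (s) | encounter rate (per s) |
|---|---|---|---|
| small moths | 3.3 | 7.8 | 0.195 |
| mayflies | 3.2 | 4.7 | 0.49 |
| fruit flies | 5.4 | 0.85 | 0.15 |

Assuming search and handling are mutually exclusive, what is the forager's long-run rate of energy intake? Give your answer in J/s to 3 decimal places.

0.610 J/s

R = (0.195×3.3 + 0.49×3.2 + 0.15×5.4) / (1 + 0.195×7.8 + 0.49×4.7 + 0.15×0.85) = 3.022/4.951 = 0.6102 J/s.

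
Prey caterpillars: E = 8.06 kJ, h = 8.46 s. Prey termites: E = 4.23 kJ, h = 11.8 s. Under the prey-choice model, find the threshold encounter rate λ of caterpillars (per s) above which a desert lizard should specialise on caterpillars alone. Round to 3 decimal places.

At the threshold, the rate on caterpillars alone equals the profitability of termites: λ·8.06/(1 + λ·8.46) = 4.23/11.8 = 0.3585.
Rearranging, λ(8.06 − 0.3585×8.46) = 0.3585, so λ = 0.3585/5.027 = 0.07131 per s.

0.071 per s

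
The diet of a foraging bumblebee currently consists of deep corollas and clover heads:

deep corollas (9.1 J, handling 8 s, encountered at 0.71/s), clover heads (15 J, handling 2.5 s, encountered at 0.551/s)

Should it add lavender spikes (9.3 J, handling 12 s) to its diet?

On deep corollas and clover heads alone, R = ΣλE/(1+Σλh) = 14.73/8.058 = 1.828 J/s.
lavender spikes: E/h = 9.3/12 = 0.775 J/s.
0.775 < 1.828, so adding lavender spikes would lower the average — exclude it.

No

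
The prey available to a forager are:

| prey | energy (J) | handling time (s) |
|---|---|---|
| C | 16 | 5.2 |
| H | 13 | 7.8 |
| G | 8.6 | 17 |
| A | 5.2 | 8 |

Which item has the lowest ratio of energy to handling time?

G

In descending order of E/h:
C: 16/5.2 = 3.08 J/s
H: 13/7.8 = 1.67 J/s
A: 5.2/8 = 0.65 J/s
G: 8.6/17 = 0.506 J/s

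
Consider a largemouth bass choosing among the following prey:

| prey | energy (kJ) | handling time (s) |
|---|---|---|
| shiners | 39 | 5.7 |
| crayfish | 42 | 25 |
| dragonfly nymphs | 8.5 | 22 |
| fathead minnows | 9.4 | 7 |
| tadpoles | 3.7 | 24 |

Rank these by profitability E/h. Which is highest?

shiners

Profitability E/h (kJ/s): shiners = 39/5.7 = 6.84, crayfish = 42/25 = 1.68, dragonfly nymphs = 8.5/22 = 0.386, fathead minnows = 9.4/7 = 1.34, tadpoles = 3.7/24 = 0.154.
Ranked: shiners > crayfish > fathead minnows > dragonfly nymphs > tadpoles.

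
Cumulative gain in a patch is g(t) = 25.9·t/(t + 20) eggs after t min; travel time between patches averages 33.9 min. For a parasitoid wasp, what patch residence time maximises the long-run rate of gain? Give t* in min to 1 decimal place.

26.0 min

Maximise g(t)/(T+t): set derivative to zero → g'(t)(T+t) = g(t).
g'(t) = 25.9·20/(t + 20)². Setting 25.9·20/(t+20)² = 25.9t/[(t+20)(33.9+t)] gives 20(33.9+t) = t(t+20), so t² = 20×33.9 = 678.
t* = √678 = 26.04 min.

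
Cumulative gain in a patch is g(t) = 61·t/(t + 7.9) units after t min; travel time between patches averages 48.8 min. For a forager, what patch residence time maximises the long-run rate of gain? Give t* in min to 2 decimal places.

Maximise g(t)/(T+t): set derivative to zero → g'(t)(T+t) = g(t).
g'(t) = 61·7.9/(t + 7.9)². Setting 61·7.9/(t+7.9)² = 61t/[(t+7.9)(48.8+t)] gives 7.9(48.8+t) = t(t+7.9), so t² = 7.9×48.8 = 385.5.
t* = √385.5 = 19.63 min.

19.63 min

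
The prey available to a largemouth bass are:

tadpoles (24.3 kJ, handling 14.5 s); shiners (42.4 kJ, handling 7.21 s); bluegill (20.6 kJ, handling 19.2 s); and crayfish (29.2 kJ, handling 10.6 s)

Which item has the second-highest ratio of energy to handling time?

crayfish

Profitability E/h (kJ/s): tadpoles = 24.3/14.5 = 1.68, shiners = 42.4/7.21 = 5.88, bluegill = 20.6/19.2 = 1.07, crayfish = 29.2/10.6 = 2.75.
Ranked: shiners > crayfish > tadpoles > bluegill.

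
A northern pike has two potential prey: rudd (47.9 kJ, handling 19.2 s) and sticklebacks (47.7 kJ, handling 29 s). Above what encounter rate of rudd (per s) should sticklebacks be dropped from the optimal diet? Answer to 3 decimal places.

0.101 per s

Drop sticklebacks once their profitability E₂/h₂ falls below the rate achievable on rudd alone: E₂/h₂ = λE₁/(1 + λh₁).
Solve for λ: λE₁h₂ = E₂(1 + λh₁) → λ(E₁h₂ − E₂h₁) = E₂ → λ = E₂/(E₁h₂ − E₂h₁).
λ = 47.7/(47.9×29 − 47.7×19.2) = 47.7/473.3 = 0.1008 per s.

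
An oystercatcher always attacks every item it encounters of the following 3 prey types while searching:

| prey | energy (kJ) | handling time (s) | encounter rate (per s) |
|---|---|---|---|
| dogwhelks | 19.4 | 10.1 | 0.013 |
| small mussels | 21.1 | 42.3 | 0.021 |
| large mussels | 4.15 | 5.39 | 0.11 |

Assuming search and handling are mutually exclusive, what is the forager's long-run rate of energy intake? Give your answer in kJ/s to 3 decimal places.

0.441 kJ/s

R = Σλ_iE_i / (1 + Σλ_ih_i)
Numerator: 0.013×19.4 + 0.021×21.1 + 0.11×4.15 = 1.152
Denominator: 1 + 0.013×10.1 + 0.021×42.3 + 0.11×5.39 = 2.612
R = 1.152/2.612 = 0.4409 kJ/s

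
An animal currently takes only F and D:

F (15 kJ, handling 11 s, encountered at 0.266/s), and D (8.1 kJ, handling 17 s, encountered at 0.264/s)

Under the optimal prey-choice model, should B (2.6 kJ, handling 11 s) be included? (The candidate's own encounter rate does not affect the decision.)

No

On F and D alone, R = ΣλE/(1+Σλh) = 6.128/8.414 = 0.7284 kJ/s.
B: E/h = 2.6/11 = 0.2364 kJ/s.
0.2364 < 0.7284, so adding B would lower the average — exclude it.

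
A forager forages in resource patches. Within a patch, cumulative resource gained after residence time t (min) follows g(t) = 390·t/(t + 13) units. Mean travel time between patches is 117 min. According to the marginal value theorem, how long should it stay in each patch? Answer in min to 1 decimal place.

Maximise g(t)/(T+t): set derivative to zero → g'(t)(T+t) = g(t).
g'(t) = 390·13/(t + 13)². Setting 390·13/(t+13)² = 390t/[(t+13)(117+t)] gives 13(117+t) = t(t+13), so t² = 13×117 = 1521.
t* = √1521 = 39 min.

39.0 min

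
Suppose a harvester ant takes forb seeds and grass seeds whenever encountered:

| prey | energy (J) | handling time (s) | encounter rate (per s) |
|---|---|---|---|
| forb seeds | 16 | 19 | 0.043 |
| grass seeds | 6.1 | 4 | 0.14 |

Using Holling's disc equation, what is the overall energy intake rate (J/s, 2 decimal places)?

R = (0.043×16 + 0.14×6.1) / (1 + 0.043×19 + 0.14×4) = 1.542/2.377 = 0.6487 J/s.

0.65 J/s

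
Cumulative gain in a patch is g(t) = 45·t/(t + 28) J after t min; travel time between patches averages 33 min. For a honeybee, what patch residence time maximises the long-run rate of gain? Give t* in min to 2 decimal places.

Optimal t* satisfies g'(t*) = g(t*)/(T + t*).
g'(t) = 45·28/(t + 28)². Setting 45·28/(t+28)² = 45t/[(t+28)(33+t)] gives 28(33+t) = t(t+28), so t² = 28×33 = 924.
t* = √924 = 30.4 min.

30.40 min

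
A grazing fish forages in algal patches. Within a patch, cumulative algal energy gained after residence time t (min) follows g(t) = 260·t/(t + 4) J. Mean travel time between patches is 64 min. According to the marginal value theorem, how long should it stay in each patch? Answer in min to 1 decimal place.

16.0 min

By the marginal value theorem, leave when the instantaneous gain rate g'(t) equals the habitat-wide average g(t)/(T + t).
g'(t) = 260·4/(t + 4)². Setting 260·4/(t+4)² = 260t/[(t+4)(64+t)] gives 4(64+t) = t(t+4), so t² = 4×64 = 256.
t* = √256 = 16 min.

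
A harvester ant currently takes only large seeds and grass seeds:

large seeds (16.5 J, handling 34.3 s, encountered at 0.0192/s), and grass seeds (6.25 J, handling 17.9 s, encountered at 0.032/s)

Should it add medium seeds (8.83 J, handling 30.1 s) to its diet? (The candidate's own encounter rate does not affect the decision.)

Yes

Intake rate on the current diet: R = (0.0192×16.5 + 0.032×6.25) / (1 + 0.0192×34.3 + 0.032×17.9) = 0.5168/2.231 = 0.2316 J/s.
Profitability of medium seeds: 8.83/30.1 = 0.2934 J/s.
0.2934 > 0.2316, so adding medium seeds raises the average — include it.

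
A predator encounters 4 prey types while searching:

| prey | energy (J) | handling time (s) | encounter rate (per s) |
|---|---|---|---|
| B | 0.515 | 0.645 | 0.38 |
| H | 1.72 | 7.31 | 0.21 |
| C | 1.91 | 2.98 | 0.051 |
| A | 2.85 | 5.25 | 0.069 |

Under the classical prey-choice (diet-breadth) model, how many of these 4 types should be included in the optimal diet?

Profitabilities (E/h, J/s): B 0.798, C 0.641, A 0.543, H 0.235. Add prey in this order while the next type's profitability exceeds the intake rate on those already taken.
Rate on top 1: 0.1572. C: 0.641 > 0.1572 → include.
Rate on top 2: 0.2098. A: 0.543 > 0.2098 → include.
Rate on top 3: 0.2784. H: 0.235 < 0.2784 → exclude; stop.
Optimal diet: B, C, A — 3 of 4 types.

3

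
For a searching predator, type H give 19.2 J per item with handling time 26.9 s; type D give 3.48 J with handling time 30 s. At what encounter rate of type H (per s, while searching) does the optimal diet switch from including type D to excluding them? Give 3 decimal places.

0.007 per s

The zero-one rule: include type D iff E₂/h₂ > λE₁/(1+λh₁). Equality gives the switch point.
λE₁h₂ = E₂ + λE₂h₁ ⇒ λ = E₂/(E₁h₂ − E₂h₁) = 3.48/(576 − 93.61) = 0.007214 per s.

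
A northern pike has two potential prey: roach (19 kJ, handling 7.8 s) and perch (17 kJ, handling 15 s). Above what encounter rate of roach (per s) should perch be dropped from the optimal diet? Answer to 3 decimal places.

0.112 per s

At the threshold, the rate on roach alone equals the profitability of perch: λ·19/(1 + λ·7.8) = 17/15 = 1.133.
Rearranging, λ(19 − 1.133×7.8) = 1.133, so λ = 1.133/10.16 = 0.1115 per s.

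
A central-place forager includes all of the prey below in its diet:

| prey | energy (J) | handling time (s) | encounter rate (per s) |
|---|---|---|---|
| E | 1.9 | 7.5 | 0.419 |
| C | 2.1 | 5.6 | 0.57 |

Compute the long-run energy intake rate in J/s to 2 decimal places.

0.27 J/s

Energy encountered per unit search time: 0.419×1.9 + 0.57×2.1 = 1.993 J/s.
Handling time per unit search time: 0.419×7.5 + 0.57×5.6 = 6.335.
Rate = 1.993/(1 + 6.335) = 0.2717 J/s.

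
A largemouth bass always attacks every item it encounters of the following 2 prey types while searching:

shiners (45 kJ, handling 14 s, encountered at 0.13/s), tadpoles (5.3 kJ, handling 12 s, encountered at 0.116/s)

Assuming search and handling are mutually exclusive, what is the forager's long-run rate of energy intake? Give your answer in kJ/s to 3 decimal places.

Energy encountered per unit search time: 0.13×45 + 0.116×5.3 = 6.465 kJ/s.
Handling time per unit search time: 0.13×14 + 0.116×12 = 3.212.
Rate = 6.465/(1 + 3.212) = 1.535 kJ/s.

1.535 kJ/s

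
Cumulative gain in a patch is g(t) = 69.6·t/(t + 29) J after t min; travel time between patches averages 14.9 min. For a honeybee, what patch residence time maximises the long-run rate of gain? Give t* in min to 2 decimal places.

20.79 min

Maximise g(t)/(T+t): set derivative to zero → g'(t)(T+t) = g(t).
g'(t) = 69.6·29/(t + 29)². Setting 69.6·29/(t+29)² = 69.6t/[(t+29)(14.9+t)] gives 29(14.9+t) = t(t+29), so t² = 29×14.9 = 432.1.
t* = √432.1 = 20.79 min.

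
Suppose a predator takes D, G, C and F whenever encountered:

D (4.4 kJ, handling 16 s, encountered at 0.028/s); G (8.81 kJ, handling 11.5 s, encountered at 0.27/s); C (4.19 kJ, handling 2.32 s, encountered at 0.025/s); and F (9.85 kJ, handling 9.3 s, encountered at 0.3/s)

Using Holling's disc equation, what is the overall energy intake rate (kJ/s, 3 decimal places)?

R = Σλ_iE_i / (1 + Σλ_ih_i)
Numerator: 0.028×4.4 + 0.27×8.81 + 0.025×4.19 + 0.3×9.85 = 5.562
Denominator: 1 + 0.028×16 + 0.27×11.5 + 0.025×2.32 + 0.3×9.3 = 7.401
R = 5.562/7.401 = 0.7515 kJ/s

0.751 kJ/s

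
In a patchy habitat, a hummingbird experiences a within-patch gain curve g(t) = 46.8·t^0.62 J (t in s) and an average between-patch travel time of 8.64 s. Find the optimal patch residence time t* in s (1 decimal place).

By the marginal value theorem, leave when the instantaneous gain rate g'(t) equals the habitat-wide average g(t)/(T + t).
g'(t) = 0.62·46.8·t^-0.38. Setting 0.62·46.8·t^-0.38 = 46.8·t^0.62/(8.64+t) gives 0.62(8.64+t) = t, so 0.38·t = 0.62×8.64.
t* = 0.62×8.64/0.38 = 14.1 s.

14.1 s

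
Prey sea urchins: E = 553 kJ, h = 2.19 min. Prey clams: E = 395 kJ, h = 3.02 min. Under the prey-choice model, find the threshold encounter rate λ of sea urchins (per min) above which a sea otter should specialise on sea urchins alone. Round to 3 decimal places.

0.491 per min

At the threshold, the rate on sea urchins alone equals the profitability of clams: λ·553/(1 + λ·2.19) = 395/3.02 = 130.8.
Rearranging, λ(553 − 130.8×2.19) = 130.8, so λ = 130.8/266.6 = 0.4907 per min.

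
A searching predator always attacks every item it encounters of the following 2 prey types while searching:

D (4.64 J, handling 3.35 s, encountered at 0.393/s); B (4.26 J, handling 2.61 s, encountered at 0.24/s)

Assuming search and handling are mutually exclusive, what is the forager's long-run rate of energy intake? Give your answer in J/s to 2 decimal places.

0.97 J/s

R = (0.393×4.64 + 0.24×4.26) / (1 + 0.393×3.35 + 0.24×2.61) = 2.846/2.943 = 0.967 J/s.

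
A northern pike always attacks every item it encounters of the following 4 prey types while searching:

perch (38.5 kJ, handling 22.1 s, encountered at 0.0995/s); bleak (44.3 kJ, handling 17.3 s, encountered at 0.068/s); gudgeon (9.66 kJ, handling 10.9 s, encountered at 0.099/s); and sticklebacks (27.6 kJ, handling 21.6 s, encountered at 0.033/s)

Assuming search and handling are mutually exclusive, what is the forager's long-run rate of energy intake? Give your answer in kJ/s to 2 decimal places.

Energy encountered per unit search time: 0.0995×38.5 + 0.068×44.3 + 0.099×9.66 + 0.033×27.6 = 8.71 kJ/s.
Handling time per unit search time: 0.0995×22.1 + 0.068×17.3 + 0.099×10.9 + 0.033×21.6 = 5.167.
Rate = 8.71/(1 + 5.167) = 1.412 kJ/s.

1.41 kJ/s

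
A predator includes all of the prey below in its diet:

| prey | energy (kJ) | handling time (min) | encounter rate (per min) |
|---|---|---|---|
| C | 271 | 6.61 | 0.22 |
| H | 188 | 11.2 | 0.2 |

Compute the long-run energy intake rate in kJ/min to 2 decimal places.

Energy encountered per unit search time: 0.22×271 + 0.2×188 = 97.22 kJ/min.
Handling time per unit search time: 0.22×6.61 + 0.2×11.2 = 3.694.
Rate = 97.22/(1 + 3.694) = 20.71 kJ/min.

20.71 kJ/min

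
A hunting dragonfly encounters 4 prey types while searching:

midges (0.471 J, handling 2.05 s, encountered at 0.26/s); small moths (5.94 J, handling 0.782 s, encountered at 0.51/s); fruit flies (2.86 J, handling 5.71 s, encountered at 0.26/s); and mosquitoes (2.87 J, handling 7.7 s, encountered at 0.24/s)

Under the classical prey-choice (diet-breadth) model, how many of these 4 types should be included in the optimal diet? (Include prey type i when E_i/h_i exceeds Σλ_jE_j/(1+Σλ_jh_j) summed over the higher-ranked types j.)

1

E/h in descending order: small moths 7.6, fruit flies 0.501, mosquitoes 0.373, midges 0.23 J/s. The optimal diet is the largest prefix of this list for which every included type satisfies E_i/h_i > R on the types above it.
Rate on top 1: 2.166. fruit flies: 0.501 < 2.166 → exclude; stop.
Optimal diet: small moths — 1 of 4 types.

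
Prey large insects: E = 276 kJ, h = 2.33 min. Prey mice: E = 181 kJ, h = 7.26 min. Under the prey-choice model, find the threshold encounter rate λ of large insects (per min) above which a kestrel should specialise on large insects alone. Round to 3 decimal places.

0.114 per min

At the threshold, the rate on large insects alone equals the profitability of mice: λ·276/(1 + λ·2.33) = 181/7.26 = 24.93.
Rearranging, λ(276 − 24.93×2.33) = 24.93, so λ = 24.93/217.9 = 0.1144 per min.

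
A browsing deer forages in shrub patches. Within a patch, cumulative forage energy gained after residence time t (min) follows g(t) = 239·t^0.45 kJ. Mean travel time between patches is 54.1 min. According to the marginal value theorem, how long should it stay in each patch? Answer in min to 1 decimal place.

By the marginal value theorem, leave when the instantaneous gain rate g'(t) equals the habitat-wide average g(t)/(T + t).
g'(t) = 0.45·239·t^-0.55. Setting 0.45·239·t^-0.55 = 239·t^0.45/(54.1+t) gives 0.45(54.1+t) = t, so 0.55·t = 0.45×54.1.
t* = 0.45×54.1/0.55 = 44.26 min.

44.3 min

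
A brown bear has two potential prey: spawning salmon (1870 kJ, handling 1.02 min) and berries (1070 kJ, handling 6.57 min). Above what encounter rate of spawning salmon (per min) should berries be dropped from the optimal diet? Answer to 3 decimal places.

At the threshold, the rate on spawning salmon alone equals the profitability of berries: λ·1870/(1 + λ·1.02) = 1070/6.57 = 162.9.
Rearranging, λ(1870 − 162.9×1.02) = 162.9, so λ = 162.9/1704 = 0.09558 per min.

0.096 per min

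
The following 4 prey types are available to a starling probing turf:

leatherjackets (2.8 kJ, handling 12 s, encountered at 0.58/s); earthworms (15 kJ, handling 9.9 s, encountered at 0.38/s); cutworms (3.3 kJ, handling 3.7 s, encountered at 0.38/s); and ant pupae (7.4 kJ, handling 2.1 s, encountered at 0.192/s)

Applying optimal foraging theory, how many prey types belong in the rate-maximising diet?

Profitabilities (E/h, kJ/s): ant pupae 3.52, earthworms 1.52, cutworms 0.892, leatherjackets 0.233. Add prey in this order while the next type's profitability exceeds the intake rate on those already taken.
Rate on top 1: 1.013. earthworms: 1.52 > 1.013 → include.
Rate on top 2: 1.379. cutworms: 0.892 < 1.379 → exclude; stop.
Optimal diet: ant pupae, earthworms — 2 of 4 types.

2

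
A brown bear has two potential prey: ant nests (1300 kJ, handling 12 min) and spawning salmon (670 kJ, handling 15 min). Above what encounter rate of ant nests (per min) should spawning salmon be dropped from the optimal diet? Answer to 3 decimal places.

0.058 per min

Drop spawning salmon once their profitability E₂/h₂ falls below the rate achievable on ant nests alone: E₂/h₂ = λE₁/(1 + λh₁).
Solve for λ: λE₁h₂ = E₂(1 + λh₁) → λ(E₁h₂ − E₂h₁) = E₂ → λ = E₂/(E₁h₂ − E₂h₁).
λ = 670/(1300×15 − 670×12) = 670/1.146e+04 = 0.05846 per min.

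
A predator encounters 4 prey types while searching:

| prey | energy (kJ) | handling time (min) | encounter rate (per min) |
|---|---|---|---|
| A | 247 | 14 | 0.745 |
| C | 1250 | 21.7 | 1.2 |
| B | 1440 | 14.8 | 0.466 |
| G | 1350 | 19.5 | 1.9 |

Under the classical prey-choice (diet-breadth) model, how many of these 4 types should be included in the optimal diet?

E/h in descending order: B 97.3, G 69.2, C 57.6, A 17.6 kJ/min. The optimal diet is the largest prefix of this list for which every included type satisfies E_i/h_i > R on the types above it.
Rate on top 1: 84.98. G: 69.2 < 84.98 → exclude; stop.
Optimal diet: B — 1 of 4 types.

1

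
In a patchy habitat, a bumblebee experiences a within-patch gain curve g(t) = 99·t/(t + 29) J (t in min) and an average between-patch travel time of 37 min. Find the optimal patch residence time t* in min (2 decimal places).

By the marginal value theorem, leave when the instantaneous gain rate g'(t) equals the habitat-wide average g(t)/(T + t).
g'(t) = 99·29/(t + 29)². Setting 99·29/(t+29)² = 99t/[(t+29)(37+t)] gives 29(37+t) = t(t+29), so t² = 29×37 = 1073.
t* = √1073 = 32.76 min.

32.76 min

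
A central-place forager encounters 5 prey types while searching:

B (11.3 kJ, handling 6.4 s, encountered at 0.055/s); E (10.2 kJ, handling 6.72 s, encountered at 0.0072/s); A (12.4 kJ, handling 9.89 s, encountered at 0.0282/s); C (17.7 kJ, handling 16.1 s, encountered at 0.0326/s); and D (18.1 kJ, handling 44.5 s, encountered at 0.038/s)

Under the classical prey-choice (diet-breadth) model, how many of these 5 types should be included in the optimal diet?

E/h in descending order: B 1.77, E 1.52, A 1.25, C 1.1, D 0.407 kJ/s. The optimal diet is the largest prefix of this list for which every included type satisfies E_i/h_i > R on the types above it.
Rate on top 1: 0.4597. E: 1.52 > 0.4597 → include.
Rate on top 2: 0.4962. A: 1.25 > 0.4962 → include.
Rate on top 3: 0.6221. C: 1.1 > 0.6221 → include.
Rate on top 4: 0.7357. D: 0.407 < 0.7357 → exclude; stop.
Optimal diet: B, E, A, C — 4 of 5 types.

4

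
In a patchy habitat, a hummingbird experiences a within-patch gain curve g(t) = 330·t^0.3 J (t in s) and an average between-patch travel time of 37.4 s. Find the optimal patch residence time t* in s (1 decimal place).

By the marginal value theorem, leave when the instantaneous gain rate g'(t) equals the habitat-wide average g(t)/(T + t).
g'(t) = 0.3·330·t^-0.7. Setting 0.3·330·t^-0.7 = 330·t^0.3/(37.4+t) gives 0.3(37.4+t) = t, so 0.70·t = 0.3×37.4.
t* = 0.3×37.4/0.70 = 16.03 s.

16.0 s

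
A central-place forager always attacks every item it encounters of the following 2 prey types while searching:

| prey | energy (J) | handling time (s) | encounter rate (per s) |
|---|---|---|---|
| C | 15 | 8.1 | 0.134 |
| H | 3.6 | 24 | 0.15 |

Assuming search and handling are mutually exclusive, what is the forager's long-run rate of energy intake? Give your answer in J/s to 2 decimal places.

0.45 J/s

R = (0.134×15 + 0.15×3.6) / (1 + 0.134×8.1 + 0.15×24) = 2.55/5.685 = 0.4485 J/s.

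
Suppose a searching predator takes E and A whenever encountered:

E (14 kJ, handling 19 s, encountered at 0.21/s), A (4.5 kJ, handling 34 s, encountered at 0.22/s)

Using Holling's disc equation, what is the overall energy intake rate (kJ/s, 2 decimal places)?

0.32 kJ/s

R = Σλ_iE_i / (1 + Σλ_ih_i)
Numerator: 0.21×14 + 0.22×4.5 = 3.93
Denominator: 1 + 0.21×19 + 0.22×34 = 12.47
R = 3.93/12.47 = 0.3152 kJ/s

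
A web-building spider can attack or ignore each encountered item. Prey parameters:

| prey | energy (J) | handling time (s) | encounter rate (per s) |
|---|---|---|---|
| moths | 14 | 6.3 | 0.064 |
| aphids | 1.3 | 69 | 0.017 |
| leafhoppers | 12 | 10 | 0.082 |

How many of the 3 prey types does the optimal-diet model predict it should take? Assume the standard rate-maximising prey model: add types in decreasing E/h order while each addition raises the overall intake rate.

2

Rank by E/h (J/s): moths 2.22, leafhoppers 1.2, aphids 0.0188. Include each in turn until the next type's E/h falls below the running intake rate.
Rate on top 1: 0.6385. leafhoppers: 1.2 > 0.6385 → include.
Rate on top 2: 0.8456. aphids: 0.0188 < 0.8456 → exclude; stop.
Optimal diet: moths, leafhoppers — 2 of 3 types.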